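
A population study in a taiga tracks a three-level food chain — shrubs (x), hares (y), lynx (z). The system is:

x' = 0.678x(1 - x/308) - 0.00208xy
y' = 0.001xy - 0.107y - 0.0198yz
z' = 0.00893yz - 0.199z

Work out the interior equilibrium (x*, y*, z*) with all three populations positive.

From dz/dt = 0: 0.00893y* = 0.199, so y* = 22.3.
From dx/dt = 0: 0.678(1 - x*/308) = 0.00208·22.3, giving x* = 308·(1 - 0.0684) = 287.
From dy/dt = 0: 0.001·287 - 0.107 = 0.0198z*, so z* = 0.18/0.0198 = 9.09.

x* ≈ 287, y* ≈ 22.3, z* ≈ 9.09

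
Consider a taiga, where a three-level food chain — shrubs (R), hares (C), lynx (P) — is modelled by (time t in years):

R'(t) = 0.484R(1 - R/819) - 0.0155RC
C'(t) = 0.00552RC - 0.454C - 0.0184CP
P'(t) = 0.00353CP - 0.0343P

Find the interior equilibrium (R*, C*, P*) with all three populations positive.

R* ≈ 564, C* ≈ 9.72, P* ≈ 145

From dP/dt = 0: 0.00353C* = 0.0343, so C* = 9.72.
From dR/dt = 0: 0.484(1 - R*/819) = 0.0155·9.72, giving R* = 819·(1 - 0.311) = 564.
From dC/dt = 0: 0.00552·564 - 0.454 = 0.0184P*, so P* = 2.66/0.0184 = 145.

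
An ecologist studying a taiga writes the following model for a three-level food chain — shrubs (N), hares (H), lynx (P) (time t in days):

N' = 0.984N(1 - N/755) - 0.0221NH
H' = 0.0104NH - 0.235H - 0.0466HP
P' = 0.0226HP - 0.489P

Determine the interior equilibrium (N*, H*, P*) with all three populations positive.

From dP/dt = 0: 0.0226H* = 0.489, so H* = 21.6.
From dN/dt = 0: 0.984(1 - N*/755) = 0.0221·21.6, giving N* = 755·(1 - 0.486) = 388.
From dH/dt = 0: 0.0104·388 - 0.235 = 0.0466P*, so P* = 3.8/0.0466 = 81.6.

N* ≈ 388, H* ≈ 21.6, P* ≈ 81.6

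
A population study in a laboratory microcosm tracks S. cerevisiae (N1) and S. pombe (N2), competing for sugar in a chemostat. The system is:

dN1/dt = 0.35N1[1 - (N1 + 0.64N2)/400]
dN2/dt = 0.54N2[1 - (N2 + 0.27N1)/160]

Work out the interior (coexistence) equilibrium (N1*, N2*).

N1* ≈ 360, N2* ≈ 62.9

Setting both brackets to zero gives the nullclines N1 + 0.64N2 = 400 and 0.27N1 + N2 = 160.
Substituting N2 = 160 - 0.27N1 into the first: N1(1 - 0.64·0.27) = 400 - 0.64·160.
So N1* = 298/0.827 = 360, and then N2* = 160 - 0.27·360 = 62.9.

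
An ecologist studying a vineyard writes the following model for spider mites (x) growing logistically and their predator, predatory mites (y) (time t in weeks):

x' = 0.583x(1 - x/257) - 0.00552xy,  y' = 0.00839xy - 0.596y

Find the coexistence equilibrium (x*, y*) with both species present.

From dy/dt = 0 with y > 0: 0.00839x* = 0.596, so x* = 71.
Substitute into dx/dt = 0: 0.583(1 - 71/257) = 0.00552y*.
The bracket is 0.724, giving y* = 0.422/0.00552 = 76.4.

x* ≈ 71, y* ≈ 76.4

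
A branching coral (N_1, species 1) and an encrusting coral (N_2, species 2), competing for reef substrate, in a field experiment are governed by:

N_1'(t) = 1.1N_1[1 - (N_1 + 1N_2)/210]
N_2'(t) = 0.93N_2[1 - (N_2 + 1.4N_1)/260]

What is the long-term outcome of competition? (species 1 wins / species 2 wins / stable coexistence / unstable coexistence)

unstable coexistence (outcome depends on initial conditions)

Compare the nullcline intercepts: K1/α12 = 210/1 = 210 < K2 = 260; K2/α21 = 260/1.4 = 186 < K1 = 210.
Since both are reversed, neither can invade when rare; the interior point is a saddle.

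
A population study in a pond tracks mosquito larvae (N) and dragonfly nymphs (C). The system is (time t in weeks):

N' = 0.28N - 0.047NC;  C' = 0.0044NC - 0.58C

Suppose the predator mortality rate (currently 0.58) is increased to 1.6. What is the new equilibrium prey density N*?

At the interior fixed point, setting dC/dt = 0 with C > 0 fixes N* = (predator death rate)/(NC coefficient) — independent of the other coefficients.
With the change, N* = 1.6/0.0044 = 364; it rises from 132.

N* ≈ 364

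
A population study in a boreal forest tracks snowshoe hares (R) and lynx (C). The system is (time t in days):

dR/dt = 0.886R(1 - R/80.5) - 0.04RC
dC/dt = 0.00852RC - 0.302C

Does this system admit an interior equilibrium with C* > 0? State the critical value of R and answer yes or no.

The predator equation gives dC/dt > 0 only when R > 0.302/0.00852 = 35.4.
Without the predator, R → K = 80.5. Since 80.5 > 35.4, the predator can invade and persist.

Threshold R = 35.4; K > 35.4, so yes, the predator persists.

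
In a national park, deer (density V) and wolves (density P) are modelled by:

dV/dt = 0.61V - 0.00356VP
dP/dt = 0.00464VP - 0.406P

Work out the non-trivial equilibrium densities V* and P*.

Set dP/dt = 0 with P > 0: 0.00464V - 0.406 = 0, so V* = 0.406/0.00464 = 87.5.
Set dV/dt = 0 with V > 0: 0.61 - 0.00356P = 0, so P* = 0.61/0.00356 = 171.

V* ≈ 87.5, P* ≈ 171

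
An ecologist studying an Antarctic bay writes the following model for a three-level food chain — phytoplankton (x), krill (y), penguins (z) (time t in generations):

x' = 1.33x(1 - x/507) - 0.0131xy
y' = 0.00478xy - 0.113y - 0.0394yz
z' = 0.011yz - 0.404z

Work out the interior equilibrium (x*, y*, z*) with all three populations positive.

From dz/dt = 0: 0.011y* = 0.404, so y* = 36.7.
From dx/dt = 0: 1.33(1 - x*/507) = 0.0131·36.7, giving x* = 507·(1 - 0.362) = 324.
From dy/dt = 0: 0.00478·324 - 0.113 = 0.0394z*, so z* = 1.43/0.0394 = 36.4.

x* ≈ 324, y* ≈ 36.7, z* ≈ 36.4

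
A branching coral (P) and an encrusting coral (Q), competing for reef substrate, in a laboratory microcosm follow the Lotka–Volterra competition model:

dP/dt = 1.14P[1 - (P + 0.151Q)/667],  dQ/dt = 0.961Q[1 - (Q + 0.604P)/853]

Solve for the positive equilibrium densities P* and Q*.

Setting both brackets to zero gives the nullclines P + 0.151Q = 667 and 0.604P + Q = 853.
Substituting Q = 853 - 0.604P into the first: P(1 - 0.151·0.604) = 667 - 0.151·853.
So P* = 538/0.909 = 592, and then Q* = 853 - 0.604·592 = 495.

P* ≈ 592, Q* ≈ 495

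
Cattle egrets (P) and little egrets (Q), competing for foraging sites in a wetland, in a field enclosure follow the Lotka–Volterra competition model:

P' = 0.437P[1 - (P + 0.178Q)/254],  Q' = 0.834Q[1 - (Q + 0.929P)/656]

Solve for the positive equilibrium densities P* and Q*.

P* ≈ 164, Q* ≈ 503

Setting both brackets to zero gives the nullclines P + 0.178Q = 254 and 0.929P + Q = 656.
Substituting Q = 656 - 0.929P into the first: P(1 - 0.178·0.929) = 254 - 0.178·656.
So P* = 137/0.835 = 164, and then Q* = 656 - 0.929·164 = 503.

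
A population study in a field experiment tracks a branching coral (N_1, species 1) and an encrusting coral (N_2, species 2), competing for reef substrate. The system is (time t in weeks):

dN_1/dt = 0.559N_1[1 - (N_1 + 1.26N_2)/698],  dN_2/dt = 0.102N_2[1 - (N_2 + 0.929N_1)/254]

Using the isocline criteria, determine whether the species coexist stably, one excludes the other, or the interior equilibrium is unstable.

species 1 excludes species 2

Compare the nullcline intercepts: K1/α12 = 698/1.26 = 554 > K2 = 254; K2/α21 = 254/0.929 = 273 < K1 = 698.
Since the inequalities point opposite ways, species 1 can invade but species 2 cannot.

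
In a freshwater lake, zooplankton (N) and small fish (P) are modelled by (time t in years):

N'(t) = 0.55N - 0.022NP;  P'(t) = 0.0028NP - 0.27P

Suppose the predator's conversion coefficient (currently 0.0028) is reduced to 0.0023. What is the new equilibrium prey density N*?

N* ≈ 117

At the interior fixed point, setting dP/dt = 0 with P > 0 fixes N* = (predator death rate)/(NP coefficient) — independent of the other coefficients.
With the change, N* = 0.27/0.0023 = 117; it rises from 96.4.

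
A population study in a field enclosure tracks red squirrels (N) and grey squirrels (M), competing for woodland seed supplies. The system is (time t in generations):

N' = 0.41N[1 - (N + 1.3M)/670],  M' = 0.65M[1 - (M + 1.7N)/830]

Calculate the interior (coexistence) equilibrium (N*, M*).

Setting both brackets to zero gives the nullclines N + 1.3M = 670 and 1.7N + M = 830.
Substituting M = 830 - 1.7N into the first: N(1 - 1.3·1.7) = 670 - 1.3·830.
So N* = -409/-1.21 = 338, and then M* = 830 - 1.7·338 = 255.

N* ≈ 338, M* ≈ 255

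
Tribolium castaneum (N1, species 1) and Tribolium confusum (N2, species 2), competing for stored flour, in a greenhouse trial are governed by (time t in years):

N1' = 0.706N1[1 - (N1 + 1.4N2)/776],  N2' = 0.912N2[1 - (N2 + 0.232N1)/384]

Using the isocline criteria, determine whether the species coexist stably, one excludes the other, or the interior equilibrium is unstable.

stable coexistence

Compare the nullcline intercepts: K1/α12 = 776/1.4 = 554 > K2 = 384; K2/α21 = 384/0.232 = 1660 > K1 = 776.
Since both inequalities hold, each species can invade when rare, so the interior equilibrium is stable.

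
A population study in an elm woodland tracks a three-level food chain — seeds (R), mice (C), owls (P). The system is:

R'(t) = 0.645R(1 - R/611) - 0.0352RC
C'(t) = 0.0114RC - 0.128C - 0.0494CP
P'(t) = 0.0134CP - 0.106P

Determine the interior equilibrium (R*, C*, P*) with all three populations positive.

R* ≈ 347, C* ≈ 7.91, P* ≈ 77.5

From dP/dt = 0: 0.0134C* = 0.106, so C* = 7.91.
From dR/dt = 0: 0.645(1 - R*/611) = 0.0352·7.91, giving R* = 611·(1 - 0.432) = 347.
From dC/dt = 0: 0.0114·347 - 0.128 = 0.0494P*, so P* = 3.83/0.0494 = 77.5.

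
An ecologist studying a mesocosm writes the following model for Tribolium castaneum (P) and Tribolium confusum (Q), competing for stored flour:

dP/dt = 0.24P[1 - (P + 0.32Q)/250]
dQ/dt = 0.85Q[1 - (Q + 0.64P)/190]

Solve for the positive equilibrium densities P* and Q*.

P* ≈ 238, Q* ≈ 37.7

Setting both brackets to zero gives the nullclines P + 0.32Q = 250 and 0.64P + Q = 190.
Substituting Q = 190 - 0.64P into the first: P(1 - 0.32·0.64) = 250 - 0.32·190.
So P* = 189/0.795 = 238, and then Q* = 190 - 0.64·238 = 37.7.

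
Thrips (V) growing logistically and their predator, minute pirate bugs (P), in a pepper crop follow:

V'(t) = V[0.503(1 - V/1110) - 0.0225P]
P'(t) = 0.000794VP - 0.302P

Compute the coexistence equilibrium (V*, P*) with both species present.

From dP/dt = 0 with P > 0: 0.000794V* = 0.302, so V* = 380.
Substitute into dV/dt = 0: 0.503(1 - 380/1110) = 0.0225P*.
The bracket is 0.657, giving P* = 0.331/0.0225 = 14.7.

V* ≈ 380, P* ≈ 14.7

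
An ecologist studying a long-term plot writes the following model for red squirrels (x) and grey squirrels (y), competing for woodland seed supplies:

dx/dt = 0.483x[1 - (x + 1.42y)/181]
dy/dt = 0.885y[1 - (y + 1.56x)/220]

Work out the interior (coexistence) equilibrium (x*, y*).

x* ≈ 108, y* ≈ 51.3

Setting both brackets to zero gives the nullclines x + 1.42y = 181 and 1.56x + y = 220.
Substituting y = 220 - 1.56x into the first: x(1 - 1.42·1.56) = 181 - 1.42·220.
So x* = -131/-1.22 = 108, and then y* = 220 - 1.56·108 = 51.3.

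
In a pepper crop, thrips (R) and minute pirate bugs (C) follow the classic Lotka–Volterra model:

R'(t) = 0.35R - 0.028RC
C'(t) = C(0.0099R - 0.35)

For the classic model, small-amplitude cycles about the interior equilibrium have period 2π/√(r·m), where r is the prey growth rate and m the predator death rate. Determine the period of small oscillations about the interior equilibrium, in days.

Here r = 0.35 and m = 0.35, so r·m = 0.122.
ω = √0.122 = 0.35 per day, hence T = 2π/ω ≈ 18 days.

T ≈ 18 days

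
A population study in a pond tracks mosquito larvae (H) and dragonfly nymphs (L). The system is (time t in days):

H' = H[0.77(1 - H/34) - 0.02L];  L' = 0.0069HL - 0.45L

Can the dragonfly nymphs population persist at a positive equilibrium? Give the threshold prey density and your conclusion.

Threshold H = 65.2; K < 65.2, so no, the predator goes extinct.

The predator equation gives dL/dt > 0 only when H > 0.45/0.0069 = 65.2.
Without the predator, H → K = 34. Since 34 < 65.2, the predator cannot invade.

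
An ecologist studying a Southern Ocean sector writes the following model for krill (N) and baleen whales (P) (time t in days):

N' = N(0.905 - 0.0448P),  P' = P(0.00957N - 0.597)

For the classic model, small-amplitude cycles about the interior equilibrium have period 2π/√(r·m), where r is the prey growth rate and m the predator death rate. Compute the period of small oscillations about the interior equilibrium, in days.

Here r = 0.905 and m = 0.597, so r·m = 0.54.
ω = √0.54 = 0.735 per day, hence T = 2π/ω ≈ 8.55 days.

T ≈ 8.55 days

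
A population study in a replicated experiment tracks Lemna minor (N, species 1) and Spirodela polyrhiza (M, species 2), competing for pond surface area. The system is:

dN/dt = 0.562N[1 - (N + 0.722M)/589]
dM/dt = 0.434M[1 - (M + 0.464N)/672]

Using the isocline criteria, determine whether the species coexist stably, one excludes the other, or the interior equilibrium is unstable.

Compare the nullcline intercepts: K1/α12 = 589/0.722 = 816 > K2 = 672; K2/α21 = 672/0.464 = 1450 > K1 = 589.
Since both inequalities hold, each species can invade when rare, so the interior equilibrium is stable.

stable coexistence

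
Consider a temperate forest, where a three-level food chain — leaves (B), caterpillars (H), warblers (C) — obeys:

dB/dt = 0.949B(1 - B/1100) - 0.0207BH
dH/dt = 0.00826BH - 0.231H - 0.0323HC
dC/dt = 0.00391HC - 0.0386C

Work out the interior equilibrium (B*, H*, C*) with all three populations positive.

From dC/dt = 0: 0.00391H* = 0.0386, so H* = 9.87.
From dB/dt = 0: 0.949(1 - B*/1100) = 0.0207·9.87, giving B* = 1100·(1 - 0.215) = 863.
From dH/dt = 0: 0.00826·863 - 0.231 = 0.0323C*, so C* = 6.9/0.0323 = 214.

B* ≈ 863, H* ≈ 9.87, C* ≈ 214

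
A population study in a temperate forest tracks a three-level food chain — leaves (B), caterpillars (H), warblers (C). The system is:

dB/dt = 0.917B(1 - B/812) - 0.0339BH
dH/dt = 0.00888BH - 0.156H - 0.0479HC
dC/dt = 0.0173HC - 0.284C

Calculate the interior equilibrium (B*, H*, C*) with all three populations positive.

From dC/dt = 0: 0.0173H* = 0.284, so H* = 16.4.
From dB/dt = 0: 0.917(1 - B*/812) = 0.0339·16.4, giving B* = 812·(1 - 0.607) = 319.
From dH/dt = 0: 0.00888·319 - 0.156 = 0.0479C*, so C* = 2.68/0.0479 = 55.9.

B* ≈ 319, H* ≈ 16.4, C* ≈ 55.9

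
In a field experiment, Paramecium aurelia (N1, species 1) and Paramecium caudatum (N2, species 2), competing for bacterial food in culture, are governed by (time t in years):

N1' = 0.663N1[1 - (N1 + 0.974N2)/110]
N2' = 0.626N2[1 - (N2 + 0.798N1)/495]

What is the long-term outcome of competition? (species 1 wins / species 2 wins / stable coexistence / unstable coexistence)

species 2 excludes species 1

Compare the nullcline intercepts: K1/α12 = 110/0.974 = 113 < K2 = 495; K2/α21 = 495/0.798 = 620 > K1 = 110.
Since the inequalities point opposite ways, species 2 can invade but species 1 cannot.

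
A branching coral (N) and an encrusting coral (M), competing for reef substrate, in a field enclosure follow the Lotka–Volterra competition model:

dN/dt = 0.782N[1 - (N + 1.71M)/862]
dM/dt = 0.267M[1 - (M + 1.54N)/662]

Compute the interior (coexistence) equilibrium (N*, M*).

Setting both brackets to zero gives the nullclines N + 1.71M = 862 and 1.54N + M = 662.
Substituting M = 662 - 1.54N into the first: N(1 - 1.71·1.54) = 862 - 1.71·662.
So N* = -270/-1.63 = 165, and then M* = 662 - 1.54·165 = 407.

N* ≈ 165, M* ≈ 407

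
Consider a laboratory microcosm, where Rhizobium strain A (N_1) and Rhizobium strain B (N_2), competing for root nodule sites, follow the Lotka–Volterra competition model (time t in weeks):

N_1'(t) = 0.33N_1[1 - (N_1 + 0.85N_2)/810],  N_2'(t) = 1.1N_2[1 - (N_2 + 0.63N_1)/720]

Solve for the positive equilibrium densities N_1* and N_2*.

N_1* ≈ 426, N_2* ≈ 451

Setting both brackets to zero gives the nullclines N_1 + 0.85N_2 = 810 and 0.63N_1 + N_2 = 720.
Substituting N_2 = 720 - 0.63N_1 into the first: N_1(1 - 0.85·0.63) = 810 - 0.85·720.
So N_1* = 198/0.465 = 426, and then N_2* = 720 - 0.63·426 = 451.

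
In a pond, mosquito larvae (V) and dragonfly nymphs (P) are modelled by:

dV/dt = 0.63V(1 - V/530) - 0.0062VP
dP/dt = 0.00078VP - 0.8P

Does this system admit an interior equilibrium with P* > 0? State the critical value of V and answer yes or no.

The predator equation gives dP/dt > 0 only when V > 0.8/0.00078 = 1030.
Without the predator, V → K = 530. Since 530 < 1030, the predator cannot invade.

Threshold V = 1030; K < 1030, so no, the predator goes extinct.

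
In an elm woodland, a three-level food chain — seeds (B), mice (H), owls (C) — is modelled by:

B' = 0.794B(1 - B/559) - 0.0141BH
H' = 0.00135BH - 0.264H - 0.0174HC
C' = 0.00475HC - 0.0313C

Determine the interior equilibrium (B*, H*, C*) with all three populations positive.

From dC/dt = 0: 0.00475H* = 0.0313, so H* = 6.59.
From dB/dt = 0: 0.794(1 - B*/559) = 0.0141·6.59, giving B* = 559·(1 - 0.117) = 494.
From dH/dt = 0: 0.00135·494 - 0.264 = 0.0174C*, so C* = 0.402/0.0174 = 23.1.

B* ≈ 494, H* ≈ 6.59, C* ≈ 23.1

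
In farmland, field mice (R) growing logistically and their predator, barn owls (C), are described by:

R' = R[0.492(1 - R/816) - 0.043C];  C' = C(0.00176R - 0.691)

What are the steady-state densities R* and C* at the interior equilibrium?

From dC/dt = 0 with C > 0: 0.00176R* = 0.691, so R* = 393.
Substitute into dR/dt = 0: 0.492(1 - 393/816) = 0.043C*.
The bracket is 0.519, giving C* = 0.255/0.043 = 5.94.

R* ≈ 393, C* ≈ 5.94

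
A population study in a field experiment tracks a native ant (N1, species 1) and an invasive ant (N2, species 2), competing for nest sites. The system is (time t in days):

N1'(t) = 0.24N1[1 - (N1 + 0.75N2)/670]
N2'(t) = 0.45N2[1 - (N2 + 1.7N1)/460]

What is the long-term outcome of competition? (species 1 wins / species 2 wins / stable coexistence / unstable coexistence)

species 1 excludes species 2

Compare the nullcline intercepts: K1/α12 = 670/0.75 = 893 > K2 = 460; K2/α21 = 460/1.7 = 271 < K1 = 670.
Since the inequalities point opposite ways, species 1 can invade but species 2 cannot.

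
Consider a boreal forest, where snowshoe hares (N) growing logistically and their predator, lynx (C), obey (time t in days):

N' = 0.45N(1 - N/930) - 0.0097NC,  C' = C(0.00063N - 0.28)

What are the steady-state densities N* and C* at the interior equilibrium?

From dC/dt = 0 with C > 0: 0.00063N* = 0.28, so N* = 444.
Substitute into dN/dt = 0: 0.45(1 - 444/930) = 0.0097C*.
The bracket is 0.522, giving C* = 0.235/0.0097 = 24.2.

N* ≈ 444, C* ≈ 24.2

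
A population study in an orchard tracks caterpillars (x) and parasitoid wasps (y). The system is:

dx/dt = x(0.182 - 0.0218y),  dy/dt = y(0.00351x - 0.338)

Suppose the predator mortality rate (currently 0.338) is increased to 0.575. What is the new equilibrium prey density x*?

x* ≈ 164

At the interior fixed point, setting dy/dt = 0 with y > 0 fixes x* = (predator death rate)/(xy coefficient) — independent of the other coefficients.
With the change, x* = 0.575/0.00351 = 164; it rises from 96.3.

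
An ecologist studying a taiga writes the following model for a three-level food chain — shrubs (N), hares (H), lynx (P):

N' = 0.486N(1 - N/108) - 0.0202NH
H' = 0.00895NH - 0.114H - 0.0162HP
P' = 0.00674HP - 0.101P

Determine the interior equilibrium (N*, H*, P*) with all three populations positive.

N* ≈ 40.7, H* ≈ 15, P* ≈ 15.5

From dP/dt = 0: 0.00674H* = 0.101, so H* = 15.
From dN/dt = 0: 0.486(1 - N*/108) = 0.0202·15, giving N* = 108·(1 - 0.623) = 40.7.
From dH/dt = 0: 0.00895·40.7 - 0.114 = 0.0162P*, so P* = 0.251/0.0162 = 15.5.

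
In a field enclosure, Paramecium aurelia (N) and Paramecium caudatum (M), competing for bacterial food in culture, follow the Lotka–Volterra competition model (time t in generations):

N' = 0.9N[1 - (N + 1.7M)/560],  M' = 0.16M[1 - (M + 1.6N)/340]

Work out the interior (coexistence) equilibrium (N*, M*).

N* ≈ 10.5, M* ≈ 323

Setting both brackets to zero gives the nullclines N + 1.7M = 560 and 1.6N + M = 340.
Substituting M = 340 - 1.6N into the first: N(1 - 1.7·1.6) = 560 - 1.7·340.
So N* = -18/-1.72 = 10.5, and then M* = 340 - 1.6·10.5 = 323.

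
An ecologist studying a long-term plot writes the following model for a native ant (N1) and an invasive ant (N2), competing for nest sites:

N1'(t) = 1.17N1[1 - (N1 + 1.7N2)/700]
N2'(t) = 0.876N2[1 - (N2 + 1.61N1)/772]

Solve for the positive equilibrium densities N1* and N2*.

N1* ≈ 353, N2* ≈ 204

Setting both brackets to zero gives the nullclines N1 + 1.7N2 = 700 and 1.61N1 + N2 = 772.
Substituting N2 = 772 - 1.61N1 into the first: N1(1 - 1.7·1.61) = 700 - 1.7·772.
So N1* = -612/-1.74 = 353, and then N2* = 772 - 1.61·353 = 204.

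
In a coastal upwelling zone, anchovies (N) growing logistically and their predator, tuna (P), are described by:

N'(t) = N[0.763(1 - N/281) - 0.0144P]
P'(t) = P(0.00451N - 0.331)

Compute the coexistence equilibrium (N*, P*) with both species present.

N* ≈ 73.4, P* ≈ 39.1

From dP/dt = 0 with P > 0: 0.00451N* = 0.331, so N* = 73.4.
Substitute into dN/dt = 0: 0.763(1 - 73.4/281) = 0.0144P*.
The bracket is 0.739, giving P* = 0.564/0.0144 = 39.1.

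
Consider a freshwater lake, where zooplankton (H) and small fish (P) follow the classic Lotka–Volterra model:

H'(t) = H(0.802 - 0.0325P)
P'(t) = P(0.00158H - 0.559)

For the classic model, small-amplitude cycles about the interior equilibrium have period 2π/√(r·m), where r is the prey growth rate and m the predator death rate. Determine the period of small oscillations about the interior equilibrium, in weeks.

Here r = 0.802 and m = 0.559, so r·m = 0.448.
ω = √0.448 = 0.67 per week, hence T = 2π/ω ≈ 9.38 weeks.

T ≈ 9.38 weeks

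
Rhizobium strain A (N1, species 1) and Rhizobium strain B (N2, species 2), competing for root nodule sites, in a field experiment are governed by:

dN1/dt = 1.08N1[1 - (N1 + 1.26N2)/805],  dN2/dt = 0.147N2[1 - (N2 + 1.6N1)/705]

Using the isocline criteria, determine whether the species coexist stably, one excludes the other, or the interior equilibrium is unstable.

unstable coexistence (outcome depends on initial conditions)

Compare the nullcline intercepts: K1/α12 = 805/1.26 = 639 < K2 = 705; K2/α21 = 705/1.6 = 441 < K1 = 805.
Since both are reversed, neither can invade when rare; the interior point is a saddle.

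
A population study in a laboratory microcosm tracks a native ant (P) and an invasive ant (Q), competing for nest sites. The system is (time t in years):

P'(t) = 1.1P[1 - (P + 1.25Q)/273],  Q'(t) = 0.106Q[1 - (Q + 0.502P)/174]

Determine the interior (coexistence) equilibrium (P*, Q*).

P* ≈ 149, Q* ≈ 99.2

Setting both brackets to zero gives the nullclines P + 1.25Q = 273 and 0.502P + Q = 174.
Substituting Q = 174 - 0.502P into the first: P(1 - 1.25·0.502) = 273 - 1.25·174.
So P* = 55.5/0.373 = 149, and then Q* = 174 - 0.502·149 = 99.2.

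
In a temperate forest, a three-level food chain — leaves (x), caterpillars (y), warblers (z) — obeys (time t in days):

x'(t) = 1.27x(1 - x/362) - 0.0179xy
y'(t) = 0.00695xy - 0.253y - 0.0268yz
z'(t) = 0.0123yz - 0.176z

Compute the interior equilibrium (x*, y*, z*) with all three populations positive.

From dz/dt = 0: 0.0123y* = 0.176, so y* = 14.3.
From dx/dt = 0: 1.27(1 - x*/362) = 0.0179·14.3, giving x* = 362·(1 - 0.202) = 289.
From dy/dt = 0: 0.00695·289 - 0.253 = 0.0268z*, so z* = 1.76/0.0268 = 65.5.

x* ≈ 289, y* ≈ 14.3, z* ≈ 65.5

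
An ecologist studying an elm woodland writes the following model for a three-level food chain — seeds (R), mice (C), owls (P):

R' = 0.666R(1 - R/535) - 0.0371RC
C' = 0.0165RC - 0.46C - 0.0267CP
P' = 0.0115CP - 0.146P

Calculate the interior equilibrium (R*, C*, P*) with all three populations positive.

From dP/dt = 0: 0.0115C* = 0.146, so C* = 12.7.
From dR/dt = 0: 0.666(1 - R*/535) = 0.0371·12.7, giving R* = 535·(1 - 0.707) = 157.
From dC/dt = 0: 0.0165·157 - 0.46 = 0.0267P*, so P* = 2.12/0.0267 = 79.6.

R* ≈ 157, C* ≈ 12.7, P* ≈ 79.6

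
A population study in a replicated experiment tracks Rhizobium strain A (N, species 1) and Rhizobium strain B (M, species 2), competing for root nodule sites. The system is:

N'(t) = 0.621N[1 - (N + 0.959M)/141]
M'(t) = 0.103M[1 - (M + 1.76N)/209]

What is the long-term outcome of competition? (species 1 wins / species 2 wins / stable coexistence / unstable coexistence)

Compare the nullcline intercepts: K1/α12 = 141/0.959 = 147 < K2 = 209; K2/α21 = 209/1.76 = 119 < K1 = 141.
Since both are reversed, neither can invade when rare; the interior point is a saddle.

unstable coexistence (outcome depends on initial conditions)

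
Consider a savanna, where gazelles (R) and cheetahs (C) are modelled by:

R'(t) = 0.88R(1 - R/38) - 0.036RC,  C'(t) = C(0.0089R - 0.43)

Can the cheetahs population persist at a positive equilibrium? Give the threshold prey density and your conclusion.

Threshold R = 48.3; K < 48.3, so no, the predator goes extinct.

The predator equation gives dC/dt > 0 only when R > 0.43/0.0089 = 48.3.
Without the predator, R → K = 38. Since 38 < 48.3, the predator cannot invade.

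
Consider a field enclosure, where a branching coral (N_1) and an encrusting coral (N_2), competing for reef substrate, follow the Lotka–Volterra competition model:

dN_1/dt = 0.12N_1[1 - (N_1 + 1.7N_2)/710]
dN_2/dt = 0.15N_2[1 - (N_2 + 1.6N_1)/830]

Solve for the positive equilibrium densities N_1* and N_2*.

Setting both brackets to zero gives the nullclines N_1 + 1.7N_2 = 710 and 1.6N_1 + N_2 = 830.
Substituting N_2 = 830 - 1.6N_1 into the first: N_1(1 - 1.7·1.6) = 710 - 1.7·830.
So N_1* = -701/-1.72 = 408, and then N_2* = 830 - 1.6·408 = 178.

N_1* ≈ 408, N_2* ≈ 178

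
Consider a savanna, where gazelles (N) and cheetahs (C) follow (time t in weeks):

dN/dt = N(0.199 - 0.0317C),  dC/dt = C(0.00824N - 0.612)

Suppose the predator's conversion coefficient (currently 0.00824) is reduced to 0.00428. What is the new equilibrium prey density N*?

N* ≈ 143

At the interior fixed point, setting dC/dt = 0 with C > 0 fixes N* = (predator death rate)/(NC coefficient) — independent of the other coefficients.
With the change, N* = 0.612/0.00428 = 143; it rises from 74.3.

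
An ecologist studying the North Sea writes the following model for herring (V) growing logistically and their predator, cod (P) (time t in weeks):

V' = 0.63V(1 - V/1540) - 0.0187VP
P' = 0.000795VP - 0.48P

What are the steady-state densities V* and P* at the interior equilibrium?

From dP/dt = 0 with P > 0: 0.000795V* = 0.48, so V* = 604.
Substitute into dV/dt = 0: 0.63(1 - 604/1540) = 0.0187P*.
The bracket is 0.608, giving P* = 0.383/0.0187 = 20.5.

V* ≈ 604, P* ≈ 20.5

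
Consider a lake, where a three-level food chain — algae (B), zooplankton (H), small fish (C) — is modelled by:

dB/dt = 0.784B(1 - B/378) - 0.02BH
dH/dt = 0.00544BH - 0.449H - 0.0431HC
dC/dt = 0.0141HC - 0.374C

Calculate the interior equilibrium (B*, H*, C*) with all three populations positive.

B* ≈ 122, H* ≈ 26.5, C* ≈ 5.01

From dC/dt = 0: 0.0141H* = 0.374, so H* = 26.5.
From dB/dt = 0: 0.784(1 - B*/378) = 0.02·26.5, giving B* = 378·(1 - 0.677) = 122.
From dH/dt = 0: 0.00544·122 - 0.449 = 0.0431C*, so C* = 0.216/0.0431 = 5.01.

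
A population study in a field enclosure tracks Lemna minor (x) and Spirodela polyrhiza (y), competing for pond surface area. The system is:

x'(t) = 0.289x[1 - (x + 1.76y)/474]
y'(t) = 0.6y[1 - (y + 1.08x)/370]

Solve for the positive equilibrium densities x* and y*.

x* ≈ 197, y* ≈ 158

Setting both brackets to zero gives the nullclines x + 1.76y = 474 and 1.08x + y = 370.
Substituting y = 370 - 1.08x into the first: x(1 - 1.76·1.08) = 474 - 1.76·370.
So x* = -177/-0.901 = 197, and then y* = 370 - 1.08·197 = 158.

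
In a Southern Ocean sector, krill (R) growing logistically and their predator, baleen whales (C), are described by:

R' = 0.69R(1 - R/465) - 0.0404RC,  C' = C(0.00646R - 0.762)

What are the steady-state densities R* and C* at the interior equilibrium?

From dC/dt = 0 with C > 0: 0.00646R* = 0.762, so R* = 118.
Substitute into dR/dt = 0: 0.69(1 - 118/465) = 0.0404C*.
The bracket is 0.746, giving C* = 0.515/0.0404 = 12.7.

R* ≈ 118, C* ≈ 12.7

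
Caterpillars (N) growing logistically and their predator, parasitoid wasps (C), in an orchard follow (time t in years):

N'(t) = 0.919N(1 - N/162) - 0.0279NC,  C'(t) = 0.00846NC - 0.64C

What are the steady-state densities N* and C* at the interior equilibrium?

From dC/dt = 0 with C > 0: 0.00846N* = 0.64, so N* = 75.7.
Substitute into dN/dt = 0: 0.919(1 - 75.7/162) = 0.0279C*.
The bracket is 0.533, giving C* = 0.49/0.0279 = 17.6.

N* ≈ 75.7, C* ≈ 17.6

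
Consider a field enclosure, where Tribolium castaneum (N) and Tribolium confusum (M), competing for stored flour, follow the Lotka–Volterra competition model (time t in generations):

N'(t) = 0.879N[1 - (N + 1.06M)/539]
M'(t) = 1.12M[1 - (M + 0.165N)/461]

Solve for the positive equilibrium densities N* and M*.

N* ≈ 61, M* ≈ 451

Setting both brackets to zero gives the nullclines N + 1.06M = 539 and 0.165N + M = 461.
Substituting M = 461 - 0.165N into the first: N(1 - 1.06·0.165) = 539 - 1.06·461.
So N* = 50.3/0.825 = 61, and then M* = 461 - 0.165·61 = 451.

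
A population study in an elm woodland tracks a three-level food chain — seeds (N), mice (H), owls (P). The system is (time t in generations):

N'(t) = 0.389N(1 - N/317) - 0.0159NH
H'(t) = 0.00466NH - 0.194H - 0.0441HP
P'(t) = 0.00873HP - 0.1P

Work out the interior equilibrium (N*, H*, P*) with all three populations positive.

From dP/dt = 0: 0.00873H* = 0.1, so H* = 11.5.
From dN/dt = 0: 0.389(1 - N*/317) = 0.0159·11.5, giving N* = 317·(1 - 0.468) = 169.
From dH/dt = 0: 0.00466·169 - 0.194 = 0.0441P*, so P* = 0.592/0.0441 = 13.4.

N* ≈ 169, H* ≈ 11.5, P* ≈ 13.4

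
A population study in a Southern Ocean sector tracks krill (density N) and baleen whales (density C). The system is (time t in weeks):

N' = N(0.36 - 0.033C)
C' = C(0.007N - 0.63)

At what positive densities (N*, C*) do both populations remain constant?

Set dC/dt = 0 with C > 0: 0.007N - 0.63 = 0, so N* = 0.63/0.007 = 90.
Set dN/dt = 0 with N > 0: 0.36 - 0.033C = 0, so C* = 0.36/0.033 = 10.9.

N* ≈ 90, C* ≈ 10.9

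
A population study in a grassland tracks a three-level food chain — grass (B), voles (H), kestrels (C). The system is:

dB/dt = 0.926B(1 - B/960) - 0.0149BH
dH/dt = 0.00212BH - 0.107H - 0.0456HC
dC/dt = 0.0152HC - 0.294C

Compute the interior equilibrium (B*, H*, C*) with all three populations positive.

B* ≈ 661, H* ≈ 19.3, C* ≈ 28.4

From dC/dt = 0: 0.0152H* = 0.294, so H* = 19.3.
From dB/dt = 0: 0.926(1 - B*/960) = 0.0149·19.3, giving B* = 960·(1 - 0.311) = 661.
From dH/dt = 0: 0.00212·661 - 0.107 = 0.0456C*, so C* = 1.29/0.0456 = 28.4.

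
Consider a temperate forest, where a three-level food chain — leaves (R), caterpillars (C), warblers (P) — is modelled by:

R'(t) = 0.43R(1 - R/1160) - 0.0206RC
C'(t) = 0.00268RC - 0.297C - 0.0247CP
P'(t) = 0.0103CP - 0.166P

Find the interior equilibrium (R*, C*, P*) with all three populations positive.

R* ≈ 264, C* ≈ 16.1, P* ≈ 16.7

From dP/dt = 0: 0.0103C* = 0.166, so C* = 16.1.
From dR/dt = 0: 0.43(1 - R*/1160) = 0.0206·16.1, giving R* = 1160·(1 - 0.772) = 264.
From dC/dt = 0: 0.00268·264 - 0.297 = 0.0247P*, so P* = 0.412/0.0247 = 16.7.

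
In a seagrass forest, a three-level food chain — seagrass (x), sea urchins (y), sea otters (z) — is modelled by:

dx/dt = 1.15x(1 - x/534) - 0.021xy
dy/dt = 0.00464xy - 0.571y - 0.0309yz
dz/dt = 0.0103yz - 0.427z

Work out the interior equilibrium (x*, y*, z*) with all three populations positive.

x* ≈ 130, y* ≈ 41.5, z* ≈ 1

From dz/dt = 0: 0.0103y* = 0.427, so y* = 41.5.
From dx/dt = 0: 1.15(1 - x*/534) = 0.021·41.5, giving x* = 534·(1 - 0.757) = 130.
From dy/dt = 0: 0.00464·130 - 0.571 = 0.0309z*, so z* = 0.031/0.0309 = 1.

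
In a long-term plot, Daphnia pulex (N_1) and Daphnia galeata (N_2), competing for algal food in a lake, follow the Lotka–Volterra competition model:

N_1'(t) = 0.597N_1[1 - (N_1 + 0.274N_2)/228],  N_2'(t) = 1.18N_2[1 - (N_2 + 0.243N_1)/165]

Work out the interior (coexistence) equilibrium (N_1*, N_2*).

N_1* ≈ 196, N_2* ≈ 117

Setting both brackets to zero gives the nullclines N_1 + 0.274N_2 = 228 and 0.243N_1 + N_2 = 165.
Substituting N_2 = 165 - 0.243N_1 into the first: N_1(1 - 0.274·0.243) = 228 - 0.274·165.
So N_1* = 183/0.933 = 196, and then N_2* = 165 - 0.243·196 = 117.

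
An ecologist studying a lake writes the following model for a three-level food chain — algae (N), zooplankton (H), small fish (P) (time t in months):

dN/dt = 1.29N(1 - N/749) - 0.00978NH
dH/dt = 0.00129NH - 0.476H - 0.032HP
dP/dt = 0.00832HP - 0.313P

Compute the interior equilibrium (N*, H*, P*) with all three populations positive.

N* ≈ 535, H* ≈ 37.6, P* ≈ 6.71

From dP/dt = 0: 0.00832H* = 0.313, so H* = 37.6.
From dN/dt = 0: 1.29(1 - N*/749) = 0.00978·37.6, giving N* = 749·(1 - 0.285) = 535.
From dH/dt = 0: 0.00129·535 - 0.476 = 0.032P*, so P* = 0.215/0.032 = 6.71.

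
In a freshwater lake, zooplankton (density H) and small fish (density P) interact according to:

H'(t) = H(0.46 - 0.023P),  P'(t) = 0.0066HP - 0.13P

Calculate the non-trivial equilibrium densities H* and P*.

H* ≈ 19.7, P* ≈ 20

Set dP/dt = 0 with P > 0: 0.0066H - 0.13 = 0, so H* = 0.13/0.0066 = 19.7.
Set dH/dt = 0 with H > 0: 0.46 - 0.023P = 0, so P* = 0.46/0.023 = 20.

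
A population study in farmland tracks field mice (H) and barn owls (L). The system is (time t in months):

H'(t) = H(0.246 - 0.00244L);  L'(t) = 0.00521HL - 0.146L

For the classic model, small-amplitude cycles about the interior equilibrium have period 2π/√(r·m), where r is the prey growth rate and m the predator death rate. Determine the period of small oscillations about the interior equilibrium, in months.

T ≈ 33.2 months

Here r = 0.246 and m = 0.146, so r·m = 0.0359.
ω = √0.0359 = 0.19 per month, hence T = 2π/ω ≈ 33.2 months.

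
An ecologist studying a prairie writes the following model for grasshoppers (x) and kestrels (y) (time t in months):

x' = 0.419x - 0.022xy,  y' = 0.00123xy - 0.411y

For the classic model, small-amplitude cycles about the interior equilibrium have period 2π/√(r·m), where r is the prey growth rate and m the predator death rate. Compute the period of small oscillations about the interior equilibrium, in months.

T ≈ 15.1 months

Here r = 0.419 and m = 0.411, so r·m = 0.172.
ω = √0.172 = 0.415 per month, hence T = 2π/ω ≈ 15.1 months.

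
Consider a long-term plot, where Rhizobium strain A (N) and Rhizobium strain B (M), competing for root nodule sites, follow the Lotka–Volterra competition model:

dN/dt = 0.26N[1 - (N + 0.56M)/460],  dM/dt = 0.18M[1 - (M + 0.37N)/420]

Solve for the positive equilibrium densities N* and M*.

N* ≈ 284, M* ≈ 315

Setting both brackets to zero gives the nullclines N + 0.56M = 460 and 0.37N + M = 420.
Substituting M = 420 - 0.37N into the first: N(1 - 0.56·0.37) = 460 - 0.56·420.
So N* = 225/0.793 = 284, and then M* = 420 - 0.37·284 = 315.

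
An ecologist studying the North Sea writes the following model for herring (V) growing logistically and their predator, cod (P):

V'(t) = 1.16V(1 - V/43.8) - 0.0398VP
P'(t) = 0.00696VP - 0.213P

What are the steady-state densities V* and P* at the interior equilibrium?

From dP/dt = 0 with P > 0: 0.00696V* = 0.213, so V* = 30.6.
Substitute into dV/dt = 0: 1.16(1 - 30.6/43.8) = 0.0398P*.
The bracket is 0.301, giving P* = 0.349/0.0398 = 8.78.

V* ≈ 30.6, P* ≈ 8.78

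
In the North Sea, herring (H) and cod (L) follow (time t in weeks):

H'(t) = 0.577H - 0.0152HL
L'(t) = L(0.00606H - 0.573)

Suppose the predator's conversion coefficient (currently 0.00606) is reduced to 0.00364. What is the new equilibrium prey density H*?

H* ≈ 157

At the interior fixed point, setting dL/dt = 0 with L > 0 fixes H* = (predator death rate)/(HL coefficient) — independent of the other coefficients.
With the change, H* = 0.573/0.00364 = 157; it rises from 94.6.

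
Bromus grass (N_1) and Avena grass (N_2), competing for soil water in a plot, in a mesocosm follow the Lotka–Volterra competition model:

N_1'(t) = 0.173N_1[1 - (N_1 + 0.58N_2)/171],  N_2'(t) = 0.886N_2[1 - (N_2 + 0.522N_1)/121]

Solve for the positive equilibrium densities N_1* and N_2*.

N_1* ≈ 145, N_2* ≈ 45.5

Setting both brackets to zero gives the nullclines N_1 + 0.58N_2 = 171 and 0.522N_1 + N_2 = 121.
Substituting N_2 = 121 - 0.522N_1 into the first: N_1(1 - 0.58·0.522) = 171 - 0.58·121.
So N_1* = 101/0.697 = 145, and then N_2* = 121 - 0.522·145 = 45.5.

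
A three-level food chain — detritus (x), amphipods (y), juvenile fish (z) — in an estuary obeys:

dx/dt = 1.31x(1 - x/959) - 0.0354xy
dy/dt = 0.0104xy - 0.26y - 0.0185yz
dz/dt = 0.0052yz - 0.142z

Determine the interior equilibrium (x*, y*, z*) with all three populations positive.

From dz/dt = 0: 0.0052y* = 0.142, so y* = 27.3.
From dx/dt = 0: 1.31(1 - x*/959) = 0.0354·27.3, giving x* = 959·(1 - 0.738) = 251.
From dy/dt = 0: 0.0104·251 - 0.26 = 0.0185z*, so z* = 2.35/0.0185 = 127.

x* ≈ 251, y* ≈ 27.3, z* ≈ 127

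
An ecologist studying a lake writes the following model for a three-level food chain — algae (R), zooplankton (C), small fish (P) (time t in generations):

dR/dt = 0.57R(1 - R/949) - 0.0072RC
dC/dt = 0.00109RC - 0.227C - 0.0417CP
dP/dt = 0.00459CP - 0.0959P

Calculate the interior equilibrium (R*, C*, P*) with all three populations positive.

R* ≈ 699, C* ≈ 20.9, P* ≈ 12.8

From dP/dt = 0: 0.00459C* = 0.0959, so C* = 20.9.
From dR/dt = 0: 0.57(1 - R*/949) = 0.0072·20.9, giving R* = 949·(1 - 0.264) = 699.
From dC/dt = 0: 0.00109·699 - 0.227 = 0.0417P*, so P* = 0.534/0.0417 = 12.8.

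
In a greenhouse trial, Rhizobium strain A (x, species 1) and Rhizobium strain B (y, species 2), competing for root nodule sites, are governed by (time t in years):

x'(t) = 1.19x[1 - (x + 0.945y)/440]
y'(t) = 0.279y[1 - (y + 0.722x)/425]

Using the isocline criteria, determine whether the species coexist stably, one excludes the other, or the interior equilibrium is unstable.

stable coexistence

Compare the nullcline intercepts: K1/α12 = 440/0.945 = 466 > K2 = 425; K2/α21 = 425/0.722 = 589 > K1 = 440.
Since both inequalities hold, each species can invade when rare, so the interior equilibrium is stable.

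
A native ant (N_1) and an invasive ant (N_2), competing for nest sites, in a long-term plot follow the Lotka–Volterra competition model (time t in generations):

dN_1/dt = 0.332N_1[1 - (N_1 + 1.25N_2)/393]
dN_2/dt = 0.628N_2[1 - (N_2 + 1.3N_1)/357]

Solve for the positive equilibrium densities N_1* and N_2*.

Setting both brackets to zero gives the nullclines N_1 + 1.25N_2 = 393 and 1.3N_1 + N_2 = 357.
Substituting N_2 = 357 - 1.3N_1 into the first: N_1(1 - 1.25·1.3) = 393 - 1.25·357.
So N_1* = -53.2/-0.625 = 85.2, and then N_2* = 357 - 1.3·85.2 = 246.

N_1* ≈ 85.2, N_2* ≈ 246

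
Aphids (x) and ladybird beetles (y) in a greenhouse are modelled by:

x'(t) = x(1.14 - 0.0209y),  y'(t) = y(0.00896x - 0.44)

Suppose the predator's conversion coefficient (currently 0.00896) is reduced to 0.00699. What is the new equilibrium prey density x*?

x* ≈ 62.9

At the interior fixed point, setting dy/dt = 0 with y > 0 fixes x* = (predator death rate)/(xy coefficient) — independent of the other coefficients.
With the change, x* = 0.44/0.00699 = 62.9; it rises from 49.1.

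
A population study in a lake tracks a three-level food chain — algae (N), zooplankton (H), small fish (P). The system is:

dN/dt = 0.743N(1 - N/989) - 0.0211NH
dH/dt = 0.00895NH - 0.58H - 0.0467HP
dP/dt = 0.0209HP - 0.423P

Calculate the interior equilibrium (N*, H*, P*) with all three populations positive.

From dP/dt = 0: 0.0209H* = 0.423, so H* = 20.2.
From dN/dt = 0: 0.743(1 - N*/989) = 0.0211·20.2, giving N* = 989·(1 - 0.575) = 421.
From dH/dt = 0: 0.00895·421 - 0.58 = 0.0467P*, so P* = 3.18/0.0467 = 68.2.

N* ≈ 421, H* ≈ 20.2, P* ≈ 68.2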